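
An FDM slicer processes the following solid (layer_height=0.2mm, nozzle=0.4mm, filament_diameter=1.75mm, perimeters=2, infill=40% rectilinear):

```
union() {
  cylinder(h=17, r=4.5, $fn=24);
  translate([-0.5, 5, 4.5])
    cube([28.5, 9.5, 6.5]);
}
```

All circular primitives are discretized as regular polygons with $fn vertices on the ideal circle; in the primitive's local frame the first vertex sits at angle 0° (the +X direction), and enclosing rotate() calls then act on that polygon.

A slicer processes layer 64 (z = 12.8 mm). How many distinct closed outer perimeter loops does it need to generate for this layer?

At z = 12.8 mm: the r=4.5 cylinder gives a regular 24-gon of circumradius 4.5 (constant along its height); the cube at (-0.5, 5) is absent (z outside [4.5, 11]); Merging all regions: only the r=4.5 cylinder is present, so the union is just that shape — 1 connected region. The result has 1 disconnected region.

1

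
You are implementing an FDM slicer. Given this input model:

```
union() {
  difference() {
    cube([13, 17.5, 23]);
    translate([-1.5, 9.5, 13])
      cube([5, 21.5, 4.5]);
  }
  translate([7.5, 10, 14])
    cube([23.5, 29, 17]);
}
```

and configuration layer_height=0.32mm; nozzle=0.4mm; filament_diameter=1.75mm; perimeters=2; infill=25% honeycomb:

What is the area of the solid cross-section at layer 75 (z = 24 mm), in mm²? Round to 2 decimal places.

At z = 24 mm: the cube is not intersected at this z (z outside [0, 23]); the cube at (-1.5, 9.5) does not reach this height (z outside [13, 17.5]); After the difference (first − rest): the first operand is absent here, so nothing remains; the 23.5×29 cube at (7.5, 10) contributes its full rectangle (area 681.50 mm²); Taking the union: only the 23.5×29 cube at (7.5, 10) is present, so the union is just that shape — area = 681.50 mm². Overall, the cross-section is a single solid region. Net area = 681.50 mm².

681.50 mm²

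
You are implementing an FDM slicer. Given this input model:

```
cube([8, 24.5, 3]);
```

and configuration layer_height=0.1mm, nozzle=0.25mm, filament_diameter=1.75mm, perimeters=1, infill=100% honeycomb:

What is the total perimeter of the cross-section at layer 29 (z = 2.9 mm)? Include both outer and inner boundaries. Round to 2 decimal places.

At z = 2.9 mm: the cube (footprint 8×24.5) is included at this height (perimeter 65.00 mm). Overall, the cross-section is a single solid region. Total boundary length (outer) = 65.00 mm.

65.00 mm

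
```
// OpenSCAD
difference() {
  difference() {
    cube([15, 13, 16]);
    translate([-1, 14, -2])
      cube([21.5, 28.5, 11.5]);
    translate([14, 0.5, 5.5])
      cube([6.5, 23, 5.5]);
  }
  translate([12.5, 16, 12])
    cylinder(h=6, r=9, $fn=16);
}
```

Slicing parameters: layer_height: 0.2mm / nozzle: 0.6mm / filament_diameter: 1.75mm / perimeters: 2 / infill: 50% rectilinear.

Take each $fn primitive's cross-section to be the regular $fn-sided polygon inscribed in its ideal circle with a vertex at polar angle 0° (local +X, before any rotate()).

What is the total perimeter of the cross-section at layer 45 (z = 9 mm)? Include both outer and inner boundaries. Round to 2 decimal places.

56.00 mm

At z = 9 mm: the 15×13 cube contributes its full rectangle (perimeter 56.00 mm); the 21.5×28.5 cube at (-1, 14) contributes its full rectangle (perimeter 100.00 mm); the cube at (14, 0.5) is present — its section is the full 6.5×23 rectangle (perimeter 59.00 mm); Taking the first minus the rest: starting from the 15×13 cube, the 21.5×28.5 cube at (-1, 14) misses the remaining region (no effect); the 6.5×23 cube at (14, 0.5) partially overlaps it — only the 12.50 mm² overlap (of its 149.50 mm²) is removed, clipping the outline — boundary = 56.00 mm; the cylinder at (12.5, 16) is absent (z outside [12, 18]); Subtracting the remaining from the first: none of the subtracted shapes is present at this height, so that combined region is unchanged — boundary = 56.00 mm. Overall, the cross-section is a single solid region. Total boundary length (outer) = 56.00 mm.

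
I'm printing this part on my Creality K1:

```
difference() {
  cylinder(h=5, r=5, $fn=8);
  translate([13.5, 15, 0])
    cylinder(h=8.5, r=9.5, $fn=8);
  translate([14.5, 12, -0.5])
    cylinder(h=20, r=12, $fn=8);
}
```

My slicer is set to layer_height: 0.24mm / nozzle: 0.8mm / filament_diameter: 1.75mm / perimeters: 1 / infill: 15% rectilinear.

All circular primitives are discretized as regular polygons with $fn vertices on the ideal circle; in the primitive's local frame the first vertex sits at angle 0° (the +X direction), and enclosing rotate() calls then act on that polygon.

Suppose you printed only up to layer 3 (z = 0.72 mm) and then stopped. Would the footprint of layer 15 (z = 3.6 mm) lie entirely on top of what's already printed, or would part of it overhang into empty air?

entirely on top

Compare the two slices. At z = 0.72: the r=5 cylinder gives a regular 8-gon of circumradius 5 (constant along its height) (area = (8/2)·5.000²·sin(360°/8) = 70.71 mm²); the r=9.5 cylinder at (13.5, 15) contributes a regular 8-gon of circumradius 9.5 (area = (8/2)·9.500²·sin(360°/8) = 255.27 mm²); the cylinder at (14.5, 12): section is a regular 8-gon, circumradius r=12 (area = (8/2)·12.000²·sin(360°/8) = 407.29 mm²); Subtracting the remaining from the first: starting from the r=5 cylinder (70.71 mm²), the r=9.5 cylinder at (13.5, 15) misses the remaining region (no effect); the r=12 cylinder at (14.5, 12) misses the remaining region (no effect) — area = 70.71 mm². At z = 3.6: the r=5 cylinder contributes a regular 8-gon of circumradius 5 (area = (8/2)·5.000²·sin(360°/8) = 70.71 mm²); the cylinder at (13.5, 15): section is a regular 8-gon, circumradius r=9.5 (area = (8/2)·9.500²·sin(360°/8) = 255.27 mm²); the r=12 cylinder at (14.5, 12) contributes a regular 8-gon of circumradius 12 (area = (8/2)·12.000²·sin(360°/8) = 407.29 mm²); Subtracting the remaining from the first: starting from the r=5 cylinder (70.71 mm²), the r=9.5 cylinder at (13.5, 15) misses the remaining region (no effect); the r=12 cylinder at (14.5, 12) misses the remaining region (no effect) — area = 70.71 mm². Checking containment: the cross-section at z = 3.6 is a subset of the cross-section at z = 0.72.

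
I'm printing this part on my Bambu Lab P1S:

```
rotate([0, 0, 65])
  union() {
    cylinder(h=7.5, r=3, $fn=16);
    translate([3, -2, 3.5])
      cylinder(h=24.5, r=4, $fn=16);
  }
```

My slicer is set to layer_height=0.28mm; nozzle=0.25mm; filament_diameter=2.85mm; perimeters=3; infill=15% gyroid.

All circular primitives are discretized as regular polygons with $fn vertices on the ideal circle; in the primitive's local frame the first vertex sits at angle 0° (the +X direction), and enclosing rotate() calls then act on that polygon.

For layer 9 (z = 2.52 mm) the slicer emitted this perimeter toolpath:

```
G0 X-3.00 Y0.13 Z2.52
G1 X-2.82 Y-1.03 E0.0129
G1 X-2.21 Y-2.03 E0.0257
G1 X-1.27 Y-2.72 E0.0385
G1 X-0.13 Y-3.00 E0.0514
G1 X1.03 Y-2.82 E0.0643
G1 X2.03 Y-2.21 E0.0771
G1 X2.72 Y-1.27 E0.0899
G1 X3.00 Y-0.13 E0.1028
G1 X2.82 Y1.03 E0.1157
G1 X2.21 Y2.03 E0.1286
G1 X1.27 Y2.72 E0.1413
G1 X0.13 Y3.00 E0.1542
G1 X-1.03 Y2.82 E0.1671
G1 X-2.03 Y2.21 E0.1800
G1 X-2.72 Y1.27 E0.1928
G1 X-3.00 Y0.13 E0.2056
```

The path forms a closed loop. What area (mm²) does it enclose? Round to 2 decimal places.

27.59 mm²

Apply the shoelace formula to the sequence of (X, Y) vertices; enclosed area = 27.59 mm².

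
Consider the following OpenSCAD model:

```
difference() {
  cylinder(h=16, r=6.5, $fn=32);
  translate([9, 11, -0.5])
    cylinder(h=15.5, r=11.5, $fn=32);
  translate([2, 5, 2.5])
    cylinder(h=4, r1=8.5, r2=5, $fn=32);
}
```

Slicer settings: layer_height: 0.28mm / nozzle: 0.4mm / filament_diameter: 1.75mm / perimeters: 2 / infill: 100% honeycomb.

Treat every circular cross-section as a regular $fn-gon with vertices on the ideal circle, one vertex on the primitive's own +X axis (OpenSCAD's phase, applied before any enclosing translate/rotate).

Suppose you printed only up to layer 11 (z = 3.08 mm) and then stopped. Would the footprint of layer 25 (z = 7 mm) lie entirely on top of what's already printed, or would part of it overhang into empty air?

Compare the two slices. At z = 3.08: the cylinder: section is a regular 32-gon, circumradius r=6.5 (area = (32/2)·6.500²·sin(360°/32) = 131.88 mm²); the r=11.5 cylinder at (9, 11) contributes a regular 32-gon of circumradius 11.5 (area = (32/2)·11.500²·sin(360°/32) = 412.81 mm²); the cone at (2, 5) contributes a regular 32-gon of circumradius 7.992 (interpolated between r1=8.5 and r2=5 at t=0.145) (area = (32/2)·7.992²·sin(360°/32) = 199.40 mm²); Subtracting the remaining from the first: starting from the r=6.5 cylinder (131.88 mm²), the r=11.5 cylinder at (9, 11) partially overlaps it — only the 26.39 mm² overlap (of its 412.81 mm²) is removed, clipping the outline; the cone at (2, 5) partially overlaps it — only the 60.10 mm² overlap (of its 199.40 mm²) is removed, clipping the outline — area = 45.39 mm². At z = 7: the cylinder: section is a regular 32-gon, circumradius r=6.5 (area = (32/2)·6.500²·sin(360°/32) = 131.88 mm²); the cylinder at (9, 11): section is a regular 32-gon, circumradius r=11.5 (area = (32/2)·11.500²·sin(360°/32) = 412.81 mm²); the cone at (2, 5) does not reach this height (z outside [2.5, 6.5]); After the difference (first − rest): starting from the r=6.5 cylinder (131.88 mm²), the r=11.5 cylinder at (9, 11) partially overlaps it — only the 26.39 mm² overlap (of its 412.81 mm²) is removed, clipping the outline — area = 105.50 mm². Checking containment: at z = 7 the cross-section extends beyond the z = 3.08 cross-section by about 60.10 mm².

part overhangs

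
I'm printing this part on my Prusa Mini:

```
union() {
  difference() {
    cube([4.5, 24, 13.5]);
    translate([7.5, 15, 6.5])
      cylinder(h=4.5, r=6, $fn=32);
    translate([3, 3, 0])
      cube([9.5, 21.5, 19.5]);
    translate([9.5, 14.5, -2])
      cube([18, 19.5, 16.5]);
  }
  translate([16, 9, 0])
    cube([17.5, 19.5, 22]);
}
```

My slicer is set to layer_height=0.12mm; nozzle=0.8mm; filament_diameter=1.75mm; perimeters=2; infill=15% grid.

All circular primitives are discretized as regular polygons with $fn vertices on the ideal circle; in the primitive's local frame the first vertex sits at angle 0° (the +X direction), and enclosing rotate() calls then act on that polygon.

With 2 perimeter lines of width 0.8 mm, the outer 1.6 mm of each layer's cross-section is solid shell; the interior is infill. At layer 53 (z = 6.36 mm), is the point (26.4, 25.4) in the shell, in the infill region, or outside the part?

infill

At z = 6.36 mm: the cube (footprint 4.5×24) is included at this height; the cylinder at (7.5, 15) is not intersected at this z (z outside [6.5, 11]); the cube at (3, 3) is present — its section is the full 9.5×21.5 rectangle; the cube at (9.5, 14.5) is present — its section is the full 18×19.5 rectangle; Subtracting the remaining from the first: starting from the 4.5×24 cube, the 9.5×21.5 cube at (3, 3) partially overlaps it — only the 31.50 mm² overlap (of its 204.25 mm²) is removed, clipping the outline; the 18×19.5 cube at (9.5, 14.5) misses the remaining region (no effect) — 1 connected region; the cube at (16, 9) (footprint 17.5×19.5) is included at this height; Taking the union: the 2 present regions are separate (no shared area or edge), so areas and boundary lengths simply add and each stays a separate island — 2 connected regions. Overall, the cross-section has 2 separate islands. The nearest boundary edge runs (16.00, 28.50)→(33.50, 28.50); distance from the point to it = 3.10 mm. (Shell/infill is judged within the island containing the point — the largest one.) The point is inside the cross-section and 3.10 mm from the nearest boundary — more than the 1.6 mm shell width (2 × 0.8), so it's in the infill interior.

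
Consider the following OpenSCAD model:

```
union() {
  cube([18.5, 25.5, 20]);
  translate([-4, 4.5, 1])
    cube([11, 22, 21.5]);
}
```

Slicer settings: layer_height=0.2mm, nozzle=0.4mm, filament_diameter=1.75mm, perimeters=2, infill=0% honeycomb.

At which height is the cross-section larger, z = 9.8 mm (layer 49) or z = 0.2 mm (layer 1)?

layer 49 (z = 9.8 mm)

Layer 49 (z = 9.8): the cube is present — its section is the full 18.5×25.5 rectangle (area 471.75 mm²); the cube at (-4, 4.5) (footprint 11×22) is included at this height (area 242.00 mm²); Combining (union): the regions partially overlap — summed areas 713.75 mm² minus the doubly-counted overlap 147.00 mm² gives 566.75 mm² — area = 566.75 mm². So its area = 566.75 mm². Layer 1 (z = 0.2): the cube is present — its section is the full 18.5×25.5 rectangle (area 471.75 mm²); the cube at (-4, 4.5) is not intersected at this z (z outside [1, 22.5]); Merging all regions: only the 18.5×25.5 cube is present, so the union is just that shape — area = 471.75 mm². So its area = 471.75 mm². Layer 49 is larger (566.75 vs 471.75 mm²).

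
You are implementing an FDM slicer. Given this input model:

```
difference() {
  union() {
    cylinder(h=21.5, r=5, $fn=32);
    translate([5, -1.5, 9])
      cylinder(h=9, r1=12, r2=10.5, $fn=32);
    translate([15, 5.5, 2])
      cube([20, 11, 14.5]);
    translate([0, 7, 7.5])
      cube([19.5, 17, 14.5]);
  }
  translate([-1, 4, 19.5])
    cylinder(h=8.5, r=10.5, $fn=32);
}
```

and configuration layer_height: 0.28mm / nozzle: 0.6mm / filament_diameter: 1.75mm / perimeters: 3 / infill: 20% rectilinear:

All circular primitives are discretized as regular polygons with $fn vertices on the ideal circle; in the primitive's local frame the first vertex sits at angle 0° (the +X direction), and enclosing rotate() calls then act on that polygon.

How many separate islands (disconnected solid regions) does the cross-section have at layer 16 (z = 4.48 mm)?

2

At z = 4.48 mm: the r=5 cylinder contributes a regular 32-gon of circumradius 5; the cone at (5, -1.5) does not reach this height (z outside [9, 18]); the cube at (15, 5.5) (footprint 20×11) is included at this height; the cube at (0, 7) is absent (z outside [7.5, 22]); Merging all regions: the 2 present regions are separate (no shared area or edge), so areas and boundary lengths simply add and each stays a separate island — 2 connected regions; the cylinder at (-1, 4) does not reach this height (z outside [19.5, 28]); Taking the first minus the rest: none of the subtracted shapes is present at this height, so the result so far is unchanged — 2 connected regions. Overall, the cross-section has 2 separate islands. Island count = 2.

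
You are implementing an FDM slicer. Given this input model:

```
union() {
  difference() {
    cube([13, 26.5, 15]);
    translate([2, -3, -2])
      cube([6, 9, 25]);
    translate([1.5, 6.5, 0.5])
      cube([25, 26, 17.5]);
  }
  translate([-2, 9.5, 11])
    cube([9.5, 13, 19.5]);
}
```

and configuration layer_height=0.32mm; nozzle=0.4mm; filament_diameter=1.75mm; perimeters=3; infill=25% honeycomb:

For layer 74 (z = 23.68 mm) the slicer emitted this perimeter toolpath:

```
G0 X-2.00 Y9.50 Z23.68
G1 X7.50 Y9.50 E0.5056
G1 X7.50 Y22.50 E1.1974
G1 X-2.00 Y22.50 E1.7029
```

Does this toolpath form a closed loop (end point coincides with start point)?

Start point (G0): (-2.00, 9.50). End point (last G1): the path does not return to the start — open.

no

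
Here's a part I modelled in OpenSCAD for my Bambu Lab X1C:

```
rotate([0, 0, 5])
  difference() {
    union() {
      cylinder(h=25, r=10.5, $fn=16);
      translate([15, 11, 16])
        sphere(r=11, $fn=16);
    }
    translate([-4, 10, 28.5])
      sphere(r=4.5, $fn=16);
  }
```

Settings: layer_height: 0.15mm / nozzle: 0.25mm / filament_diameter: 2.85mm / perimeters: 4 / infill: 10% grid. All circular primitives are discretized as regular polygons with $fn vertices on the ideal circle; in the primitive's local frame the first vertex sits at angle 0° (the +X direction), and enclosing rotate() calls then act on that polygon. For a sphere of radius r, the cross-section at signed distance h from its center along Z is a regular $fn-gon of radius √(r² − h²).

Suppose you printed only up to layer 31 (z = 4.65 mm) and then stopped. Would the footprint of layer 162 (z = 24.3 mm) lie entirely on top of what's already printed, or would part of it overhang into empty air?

part overhangs

Compare the two slices. At z = 4.65: the cylinder: section is a regular 16-gon, circumradius r=10.5 (area = (16/2)·10.500²·sin(360°/16) = 337.53 mm²); the sphere at (15, 11) is absent (|z−center|=11.350 > r=11); Taking the union: only the r=10.5 cylinder is present, so the union is just that shape — area = 337.53 mm²; the sphere at (-4, 10) is absent (|z−center|=23.850 > r=4.5); Taking the first minus the rest: none of the subtracted shapes is present at this height, so the result so far is unchanged — area = 337.53 mm²; (rotated 5° about Z; rotation is an isometry so areas/perimeters/island counts are preserved). At z = 24.3: the r=10.5 cylinder contributes a regular 16-gon of circumradius 10.5 (area = (16/2)·10.500²·sin(360°/16) = 337.53 mm²); the r=11 sphere at (15, 11) contributes a regular 16-gon of circumradius √(11²−8.3²) = 7.219 (area = (16/2)·7.219²·sin(360°/16) = 159.53 mm²); Combining (union): the 2 present regions are separate (no shared area or edge), so areas and boundary lengths simply add and each stays a separate island — area = 497.06 mm²; the r=4.5 sphere at (-4, 10) slices to a regular 16-gon of circumradius 1.616 (√(r²−h²) with h=4.2 from center) (area = (16/2)·1.616²·sin(360°/16) = 7.99 mm²); Taking the first minus the rest: starting from the result so far (497.06 mm²), the r=4.5 sphere at (-4, 10) partially overlaps it — only the 2.67 mm² overlap (of its 7.99 mm²) is removed, clipping the outline — area = 494.39 mm²; (whole slice rotated 5° about Z — lengths, areas and connectivity unchanged). Checking containment: at z = 24.3 the cross-section extends beyond the z = 4.65 cross-section by about 159.53 mm².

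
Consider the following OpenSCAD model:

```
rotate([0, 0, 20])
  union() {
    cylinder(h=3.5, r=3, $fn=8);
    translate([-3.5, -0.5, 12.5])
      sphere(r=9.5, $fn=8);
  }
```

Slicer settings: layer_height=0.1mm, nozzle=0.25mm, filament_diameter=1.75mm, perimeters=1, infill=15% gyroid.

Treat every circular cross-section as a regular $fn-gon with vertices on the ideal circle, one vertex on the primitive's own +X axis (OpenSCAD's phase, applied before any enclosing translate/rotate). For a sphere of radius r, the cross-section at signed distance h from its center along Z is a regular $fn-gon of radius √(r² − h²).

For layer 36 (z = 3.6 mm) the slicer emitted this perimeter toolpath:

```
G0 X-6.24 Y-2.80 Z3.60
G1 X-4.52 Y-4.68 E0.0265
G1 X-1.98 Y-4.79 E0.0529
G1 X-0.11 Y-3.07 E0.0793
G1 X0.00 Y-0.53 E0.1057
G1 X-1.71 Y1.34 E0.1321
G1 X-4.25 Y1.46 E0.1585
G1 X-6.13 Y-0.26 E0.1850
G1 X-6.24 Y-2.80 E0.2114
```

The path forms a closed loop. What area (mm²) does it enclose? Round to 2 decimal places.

Apply the shoelace formula to the sequence of (X, Y) vertices; enclosed area = 31.22 mm².

31.22 mm²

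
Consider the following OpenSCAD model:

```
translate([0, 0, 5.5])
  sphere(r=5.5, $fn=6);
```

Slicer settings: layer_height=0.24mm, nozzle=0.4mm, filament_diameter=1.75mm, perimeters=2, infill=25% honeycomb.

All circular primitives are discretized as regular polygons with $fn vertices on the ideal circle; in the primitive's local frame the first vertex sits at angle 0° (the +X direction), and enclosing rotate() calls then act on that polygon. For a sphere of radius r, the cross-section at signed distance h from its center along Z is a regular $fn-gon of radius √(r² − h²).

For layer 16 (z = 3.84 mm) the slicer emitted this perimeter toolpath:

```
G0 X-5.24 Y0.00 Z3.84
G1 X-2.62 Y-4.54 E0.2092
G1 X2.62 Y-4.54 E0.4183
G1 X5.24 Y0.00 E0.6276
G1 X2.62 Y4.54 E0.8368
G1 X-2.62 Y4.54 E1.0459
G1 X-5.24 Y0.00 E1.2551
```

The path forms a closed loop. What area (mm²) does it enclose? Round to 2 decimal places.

Apply the shoelace formula to the sequence of (X, Y) vertices; enclosed area = 71.37 mm².

71.37 mm²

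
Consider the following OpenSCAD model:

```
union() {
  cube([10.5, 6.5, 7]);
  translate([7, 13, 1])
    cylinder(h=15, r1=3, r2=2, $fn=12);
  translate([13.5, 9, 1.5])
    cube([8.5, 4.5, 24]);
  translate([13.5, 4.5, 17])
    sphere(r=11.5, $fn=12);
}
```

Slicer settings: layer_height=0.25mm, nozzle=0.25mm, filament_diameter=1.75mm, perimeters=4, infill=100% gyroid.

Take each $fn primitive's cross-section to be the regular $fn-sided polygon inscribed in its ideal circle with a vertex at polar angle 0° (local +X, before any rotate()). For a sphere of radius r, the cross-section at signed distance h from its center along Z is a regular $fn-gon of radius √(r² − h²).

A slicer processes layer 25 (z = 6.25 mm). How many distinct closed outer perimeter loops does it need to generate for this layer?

At z = 6.25 mm: the cube (footprint 10.5×6.5) is included at this height; the cone at (7, 13) contributes a regular 12-gon of circumradius 2.650 (interpolated between r1=3 and r2=2 at t=0.350); the cube at (13.5, 9) (footprint 8.5×4.5) is included at this height; the sphere at (13.5, 4.5): section is a regular 12-gon, circumradius = √(r²−h²) = √(11.5²−10.75²) = 4.085; Merging all regions: the regions partially overlap (shared area 3.44 mm²), so overlapping operands fuse into one piece — 3 connected regions. The result has 3 disconnected regions.

3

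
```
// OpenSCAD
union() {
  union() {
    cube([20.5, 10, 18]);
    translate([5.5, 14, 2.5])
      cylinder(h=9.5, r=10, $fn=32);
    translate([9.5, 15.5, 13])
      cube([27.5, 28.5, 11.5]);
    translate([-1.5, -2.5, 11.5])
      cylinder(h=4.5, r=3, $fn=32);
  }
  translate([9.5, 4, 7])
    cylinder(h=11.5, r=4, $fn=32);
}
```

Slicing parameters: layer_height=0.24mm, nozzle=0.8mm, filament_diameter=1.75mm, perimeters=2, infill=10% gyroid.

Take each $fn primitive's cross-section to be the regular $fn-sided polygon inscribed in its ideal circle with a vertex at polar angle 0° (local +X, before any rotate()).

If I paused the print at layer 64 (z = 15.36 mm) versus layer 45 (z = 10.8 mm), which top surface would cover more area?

Layer 64 (z = 15.36): the cube (footprint 20.5×10) is included at this height (area 205.00 mm²); the cylinder at (5.5, 14) does not reach this height (z outside [2.5, 12]); the cube at (9.5, 15.5) (footprint 27.5×28.5) is included at this height (area 783.75 mm²); the r=3 cylinder at (-1.5, -2.5) gives a regular 32-gon of circumradius 3 (constant along its height) (area = (32/2)·3.000²·sin(360°/32) = 28.09 mm²); Merging all regions: the regions partially overlap — summed areas 1016.84 mm² minus the doubly-counted overlap 0.01 mm² gives 1016.84 mm² — area = 1016.84 mm²; the r=4 cylinder at (9.5, 4) gives a regular 32-gon of circumradius 4 (constant along its height) (area = (32/2)·4.000²·sin(360°/32) = 49.94 mm²); Combining (union): the r=4 cylinder at (9.5, 4) lies entirely inside the result so far, so the union is just the result so far — area = 1016.84 mm². So its area = 1016.84 mm². Layer 45 (z = 10.8): the cube is present — its section is the full 20.5×10 rectangle (area 205.00 mm²); the cylinder at (5.5, 14): section is a regular 32-gon, circumradius r=10 (area = (32/2)·10.000²·sin(360°/32) = 312.14 mm²); the cube at (9.5, 15.5) is absent (z outside [13, 24.5]); the cylinder at (-1.5, -2.5) is absent (z outside [11.5, 16]); Merging all regions: the regions partially overlap — summed areas 517.14 mm² minus the doubly-counted overlap 69.15 mm² gives 447.99 mm² — area = 447.99 mm²; the r=4 cylinder at (9.5, 4) contributes a regular 32-gon of circumradius 4 (area = (32/2)·4.000²·sin(360°/32) = 49.94 mm²); Combining (union): the r=4 cylinder at (9.5, 4) lies entirely inside that combined region, so the union is just that combined region — area = 447.99 mm². So its area = 447.99 mm². Layer 64 is larger (1016.84 vs 447.99 mm²).

layer 64 (z = 15.36 mm)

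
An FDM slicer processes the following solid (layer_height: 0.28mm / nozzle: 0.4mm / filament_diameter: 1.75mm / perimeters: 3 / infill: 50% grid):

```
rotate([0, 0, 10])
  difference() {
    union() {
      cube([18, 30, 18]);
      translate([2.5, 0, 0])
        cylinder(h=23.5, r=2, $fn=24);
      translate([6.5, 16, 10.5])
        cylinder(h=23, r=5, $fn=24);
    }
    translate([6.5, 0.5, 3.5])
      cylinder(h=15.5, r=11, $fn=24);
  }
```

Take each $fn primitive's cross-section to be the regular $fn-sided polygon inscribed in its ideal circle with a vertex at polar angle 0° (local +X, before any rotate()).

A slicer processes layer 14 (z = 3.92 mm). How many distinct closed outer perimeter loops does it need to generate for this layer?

1

At z = 3.92 mm: the cube is present — its section is the full 18×30 rectangle; the cylinder at (2.5, 0): section is a regular 24-gon, circumradius r=2; the cylinder at (6.5, 16) does not reach this height (z outside [10.5, 33.5]); Taking the union: the regions partially overlap (shared area 6.21 mm²), so overlapping operands fuse into one piece — 1 connected region; the cylinder at (6.5, 0.5): section is a regular 24-gon, circumradius r=11; After the difference (first − rest): starting from the result so far, the r=11 cylinder at (6.5, 0.5) partially overlaps it — only the 175.55 mm² overlap (of its 375.81 mm²) is removed, clipping the outline — 1 connected region; (rotated 10° about Z; rotation is an isometry so areas/perimeters/island counts are preserved). The result has 1 disconnected region.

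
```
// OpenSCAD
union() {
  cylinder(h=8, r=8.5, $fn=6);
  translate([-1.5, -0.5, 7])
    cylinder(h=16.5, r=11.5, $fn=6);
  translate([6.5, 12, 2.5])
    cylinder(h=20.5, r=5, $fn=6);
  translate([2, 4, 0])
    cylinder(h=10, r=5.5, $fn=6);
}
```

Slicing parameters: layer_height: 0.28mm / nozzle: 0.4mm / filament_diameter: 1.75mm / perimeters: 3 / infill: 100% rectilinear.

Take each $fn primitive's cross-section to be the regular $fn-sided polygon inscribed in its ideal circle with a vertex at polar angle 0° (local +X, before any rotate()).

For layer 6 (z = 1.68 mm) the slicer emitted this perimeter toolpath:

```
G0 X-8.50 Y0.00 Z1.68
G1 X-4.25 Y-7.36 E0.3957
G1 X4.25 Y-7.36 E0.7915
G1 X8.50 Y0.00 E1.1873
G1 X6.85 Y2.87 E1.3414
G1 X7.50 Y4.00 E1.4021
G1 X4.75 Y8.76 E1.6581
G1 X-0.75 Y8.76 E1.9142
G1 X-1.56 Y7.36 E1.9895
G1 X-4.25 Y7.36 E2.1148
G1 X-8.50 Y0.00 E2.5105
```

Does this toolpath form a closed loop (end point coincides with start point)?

Start point (G0): (-8.50, 0.00). End point (last G1): the path returns to the start — closed.

yes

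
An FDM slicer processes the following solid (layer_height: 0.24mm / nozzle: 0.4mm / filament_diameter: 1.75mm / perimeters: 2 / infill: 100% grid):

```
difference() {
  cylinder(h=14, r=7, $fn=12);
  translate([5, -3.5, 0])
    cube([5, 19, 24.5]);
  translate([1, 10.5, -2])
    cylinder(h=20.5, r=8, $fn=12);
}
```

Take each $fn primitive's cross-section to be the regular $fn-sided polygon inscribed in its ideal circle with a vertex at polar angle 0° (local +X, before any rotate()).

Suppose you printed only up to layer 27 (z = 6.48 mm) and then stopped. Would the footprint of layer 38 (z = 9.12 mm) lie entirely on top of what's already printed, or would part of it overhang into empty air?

Compare the two slices. At z = 6.48: the cylinder: section is a regular 12-gon, circumradius r=7 (area = (12/2)·7.000²·sin(360°/12) = 147.00 mm²); the cube at (5, -3.5) (footprint 5×19) is included at this height (area 95.00 mm²); the cylinder at (1, 10.5): section is a regular 12-gon, circumradius r=8 (area = (12/2)·8.000²·sin(360°/12) = 192.00 mm²); Subtracting the remaining from the first: starting from the r=7 cylinder (147.00 mm²), the 5×19 cube at (5, -3.5) partially overlaps it — only the 11.28 mm² overlap (of its 95.00 mm²) is removed, clipping the outline; the r=8 cylinder at (1, 10.5) partially overlaps it — only the 28.48 mm² overlap (of its 192.00 mm²) is removed, clipping the outline — area = 107.24 mm². At z = 9.12: the cylinder: section is a regular 12-gon, circumradius r=7 (area = (12/2)·7.000²·sin(360°/12) = 147.00 mm²); the cube at (5, -3.5) is present — its section is the full 5×19 rectangle (area 95.00 mm²); the r=8 cylinder at (1, 10.5) gives a regular 12-gon of circumradius 8 (constant along its height) (area = (12/2)·8.000²·sin(360°/12) = 192.00 mm²); Subtracting the remaining from the first: starting from the r=7 cylinder (147.00 mm²), the 5×19 cube at (5, -3.5) partially overlaps it — only the 11.28 mm² overlap (of its 95.00 mm²) is removed, clipping the outline; the r=8 cylinder at (1, 10.5) partially overlaps it — only the 28.48 mm² overlap (of its 192.00 mm²) is removed, clipping the outline — area = 107.24 mm². Checking containment: the cross-section at z = 9.12 is a subset of the cross-section at z = 6.48.

entirely on top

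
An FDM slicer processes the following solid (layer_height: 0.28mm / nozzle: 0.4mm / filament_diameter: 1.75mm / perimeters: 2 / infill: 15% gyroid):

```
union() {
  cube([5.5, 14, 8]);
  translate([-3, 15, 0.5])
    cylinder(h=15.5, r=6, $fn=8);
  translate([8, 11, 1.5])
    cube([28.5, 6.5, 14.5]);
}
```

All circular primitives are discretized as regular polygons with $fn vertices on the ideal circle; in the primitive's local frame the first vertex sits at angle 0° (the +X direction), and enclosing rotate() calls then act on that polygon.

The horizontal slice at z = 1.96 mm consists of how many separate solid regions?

2

At z = 1.96 mm: the cube is present — its section is the full 5.5×14 rectangle; the r=6 cylinder at (-3, 15) contributes a regular 8-gon of circumradius 6; the 28.5×6.5 cube at (8, 11) contributes its full rectangle; Combining (union): the regions partially overlap (shared area 6.53 mm²), so overlapping operands fuse into one piece — 2 connected regions. The result has 2 disconnected regions.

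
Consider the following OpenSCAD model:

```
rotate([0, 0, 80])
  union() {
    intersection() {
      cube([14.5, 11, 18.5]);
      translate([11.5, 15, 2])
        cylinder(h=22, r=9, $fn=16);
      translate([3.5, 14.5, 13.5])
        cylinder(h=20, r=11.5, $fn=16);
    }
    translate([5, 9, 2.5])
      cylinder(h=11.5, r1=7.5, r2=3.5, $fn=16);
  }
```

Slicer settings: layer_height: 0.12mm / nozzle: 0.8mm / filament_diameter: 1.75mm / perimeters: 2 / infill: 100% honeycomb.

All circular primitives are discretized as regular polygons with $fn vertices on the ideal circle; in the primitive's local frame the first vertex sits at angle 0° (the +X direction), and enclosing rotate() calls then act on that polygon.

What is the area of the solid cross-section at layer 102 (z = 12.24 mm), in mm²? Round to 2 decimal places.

At z = 12.24 mm: the cube (footprint 14.5×11) is included at this height (area 159.50 mm²); the r=9 cylinder at (11.5, 15) gives a regular 16-gon of circumradius 9 (constant along its height) (area = (16/2)·9.000²·sin(360°/16) = 247.98 mm²); the cylinder at (3.5, 14.5) is absent (z outside [13.5, 33.5]); Keeping only the common overlap: at least one operand is absent at this height, so nothing remains; the cone at (5, 9): at t=0.847 of its height the radius interpolates to r₁+(r₂−r₁)t = 4.112, giving a regular 16-gon of that circumradius (area = (16/2)·4.112²·sin(360°/16) = 51.77 mm²); Taking the union: only the cone at (5, 9) is present, so the union is just that shape — area = 51.77 mm²; (whole slice rotated 80° about Z — lengths, areas and connectivity unchanged). Overall, the cross-section is a single solid region. Net area = 51.77 mm².

51.77 mm²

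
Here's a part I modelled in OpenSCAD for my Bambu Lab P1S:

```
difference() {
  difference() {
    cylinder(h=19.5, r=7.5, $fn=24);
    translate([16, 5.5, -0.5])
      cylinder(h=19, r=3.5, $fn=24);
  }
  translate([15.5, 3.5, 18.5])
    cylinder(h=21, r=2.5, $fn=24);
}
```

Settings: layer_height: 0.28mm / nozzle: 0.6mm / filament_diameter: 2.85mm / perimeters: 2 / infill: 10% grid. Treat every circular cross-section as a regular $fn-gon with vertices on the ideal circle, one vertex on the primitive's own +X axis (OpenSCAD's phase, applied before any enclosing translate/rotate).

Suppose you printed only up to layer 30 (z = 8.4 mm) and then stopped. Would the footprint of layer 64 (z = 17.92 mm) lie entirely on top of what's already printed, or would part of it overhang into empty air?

entirely on top

Compare the two slices. At z = 8.4: the r=7.5 cylinder contributes a regular 24-gon of circumradius 7.5 (area = (24/2)·7.500²·sin(360°/24) = 174.70 mm²); the cylinder at (16, 5.5): section is a regular 24-gon, circumradius r=3.5 (area = (24/2)·3.500²·sin(360°/24) = 38.05 mm²); After the difference (first − rest): starting from the r=7.5 cylinder (174.70 mm²), the r=3.5 cylinder at (16, 5.5) misses the remaining region (no effect) — area = 174.70 mm²; the cylinder at (15.5, 3.5) does not reach this height (z outside [18.5, 39.5]); After the difference (first − rest): none of the subtracted shapes is present at this height, so the result so far is unchanged — area = 174.70 mm². At z = 17.92: the r=7.5 cylinder contributes a regular 24-gon of circumradius 7.5 (area = (24/2)·7.500²·sin(360°/24) = 174.70 mm²); the r=3.5 cylinder at (16, 5.5) gives a regular 24-gon of circumradius 3.5 (constant along its height) (area = (24/2)·3.500²·sin(360°/24) = 38.05 mm²); Taking the first minus the rest: starting from the r=7.5 cylinder (174.70 mm²), the r=3.5 cylinder at (16, 5.5) misses the remaining region (no effect) — area = 174.70 mm²; the cylinder at (15.5, 3.5) is not intersected at this z (z outside [18.5, 39.5]); Subtracting the remaining from the first: none of the subtracted shapes is present at this height, so that combined region is unchanged — area = 174.70 mm². Checking containment: the cross-section at z = 17.92 is a subset of the cross-section at z = 8.4.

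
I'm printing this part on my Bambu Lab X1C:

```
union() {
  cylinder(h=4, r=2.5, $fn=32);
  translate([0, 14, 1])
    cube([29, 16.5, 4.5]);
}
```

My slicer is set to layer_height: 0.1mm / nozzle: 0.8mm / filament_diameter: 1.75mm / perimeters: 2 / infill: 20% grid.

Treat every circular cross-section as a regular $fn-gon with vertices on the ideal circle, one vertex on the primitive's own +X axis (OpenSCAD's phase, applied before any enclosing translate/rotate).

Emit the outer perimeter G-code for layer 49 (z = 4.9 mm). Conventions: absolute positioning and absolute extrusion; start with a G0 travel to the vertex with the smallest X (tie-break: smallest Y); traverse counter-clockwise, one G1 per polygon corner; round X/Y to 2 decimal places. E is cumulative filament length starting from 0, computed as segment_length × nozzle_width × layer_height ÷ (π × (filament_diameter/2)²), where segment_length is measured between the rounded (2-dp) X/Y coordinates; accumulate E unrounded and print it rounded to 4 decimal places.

G0 X0.00 Y14.00 Z4.90
G1 X29.00 Y14.00 E0.9645
G1 X29.00 Y30.50 E1.5133
G1 X0.00 Y30.50 E2.4779
G1 X0.00 Y14.00 E3.0267

At z = 4.9 mm: the cylinder does not reach this height (z outside [0, 4]); the cube at (0, 14) (footprint 29×16.5) is included at this height; Taking the union: only the 29×16.5 cube at (0, 14) is present, so the union is just that shape — 1 connected region. The outline is a single polygon with 4 vertices. Extrusion per mm of travel: 0.8 × 0.1 / (π × 0.875²) = 0.033260. Accumulating E over each segment gives final E = 3.0267.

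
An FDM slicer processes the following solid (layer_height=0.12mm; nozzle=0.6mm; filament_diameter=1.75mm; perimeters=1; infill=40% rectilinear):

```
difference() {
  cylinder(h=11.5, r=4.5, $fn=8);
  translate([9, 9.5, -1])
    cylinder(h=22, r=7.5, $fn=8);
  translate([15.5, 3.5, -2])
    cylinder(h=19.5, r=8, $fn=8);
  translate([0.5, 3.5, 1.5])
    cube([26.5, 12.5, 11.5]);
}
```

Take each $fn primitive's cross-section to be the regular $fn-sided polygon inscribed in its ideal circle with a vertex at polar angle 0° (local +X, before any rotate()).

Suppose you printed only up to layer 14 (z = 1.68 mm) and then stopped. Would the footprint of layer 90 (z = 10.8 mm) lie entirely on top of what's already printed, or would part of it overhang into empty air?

entirely on top

Compare the two slices. At z = 1.68: the r=4.5 cylinder contributes a regular 8-gon of circumradius 4.5 (area = (8/2)·4.500²·sin(360°/8) = 57.28 mm²); the r=7.5 cylinder at (9, 9.5) contributes a regular 8-gon of circumradius 7.5 (area = (8/2)·7.500²·sin(360°/8) = 159.10 mm²); the r=8 cylinder at (15.5, 3.5) gives a regular 8-gon of circumradius 8 (constant along its height) (area = (8/2)·8.000²·sin(360°/8) = 181.02 mm²); the cube at (0.5, 3.5) is present — its section is the full 26.5×12.5 rectangle (area 331.25 mm²); Subtracting the remaining from the first: starting from the r=4.5 cylinder (57.28 mm²), the r=7.5 cylinder at (9, 9.5) misses the remaining region (no effect); the r=8 cylinder at (15.5, 3.5) misses the remaining region (no effect); the 26.5×12.5 cube at (0.5, 3.5) partially overlaps it — only the 0.76 mm² overlap (of its 331.25 mm²) is removed, clipping the outline — area = 56.52 mm². At z = 10.8: the cylinder: section is a regular 8-gon, circumradius r=4.5 (area = (8/2)·4.500²·sin(360°/8) = 57.28 mm²); the r=7.5 cylinder at (9, 9.5) contributes a regular 8-gon of circumradius 7.5 (area = (8/2)·7.500²·sin(360°/8) = 159.10 mm²); the cylinder at (15.5, 3.5): section is a regular 8-gon, circumradius r=8 (area = (8/2)·8.000²·sin(360°/8) = 181.02 mm²); the cube at (0.5, 3.5) (footprint 26.5×12.5) is included at this height (area 331.25 mm²); After the difference (first − rest): starting from the r=4.5 cylinder (57.28 mm²), the r=7.5 cylinder at (9, 9.5) misses the remaining region (no effect); the r=8 cylinder at (15.5, 3.5) misses the remaining region (no effect); the 26.5×12.5 cube at (0.5, 3.5) partially overlaps it — only the 0.76 mm² overlap (of its 331.25 mm²) is removed, clipping the outline — area = 56.52 mm². Checking containment: the cross-section at z = 10.8 is a subset of the cross-section at z = 1.68.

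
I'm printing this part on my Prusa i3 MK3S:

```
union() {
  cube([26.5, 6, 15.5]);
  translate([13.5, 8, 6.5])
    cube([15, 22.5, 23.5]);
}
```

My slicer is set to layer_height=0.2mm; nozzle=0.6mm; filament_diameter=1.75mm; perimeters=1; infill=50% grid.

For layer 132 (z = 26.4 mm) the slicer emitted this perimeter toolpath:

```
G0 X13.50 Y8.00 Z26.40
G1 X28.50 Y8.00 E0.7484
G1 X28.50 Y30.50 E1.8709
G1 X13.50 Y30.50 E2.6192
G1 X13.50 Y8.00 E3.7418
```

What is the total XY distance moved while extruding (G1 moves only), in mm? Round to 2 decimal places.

75.00 mm

Sum the Euclidean lengths of each G1 segment: total = 75.00 mm.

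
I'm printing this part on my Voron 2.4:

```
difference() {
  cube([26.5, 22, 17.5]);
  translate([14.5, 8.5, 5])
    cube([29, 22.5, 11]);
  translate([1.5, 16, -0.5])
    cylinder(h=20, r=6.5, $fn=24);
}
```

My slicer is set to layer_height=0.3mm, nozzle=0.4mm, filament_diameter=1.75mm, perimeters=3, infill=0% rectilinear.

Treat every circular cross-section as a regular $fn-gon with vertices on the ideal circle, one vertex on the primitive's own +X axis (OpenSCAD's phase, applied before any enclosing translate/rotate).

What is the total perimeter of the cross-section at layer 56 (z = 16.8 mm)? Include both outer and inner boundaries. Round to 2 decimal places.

100.29 mm

At z = 16.8 mm: the cube (footprint 26.5×22) is included at this height (perimeter 97.00 mm); the cube at (14.5, 8.5) is not intersected at this z (z outside [5, 16]); the r=6.5 cylinder at (1.5, 16) gives a regular 24-gon of circumradius 6.5 (constant along its height) (perimeter = 2·24·6.500·sin(180°/24) = 40.72 mm); After the difference (first − rest): starting from the 26.5×22 cube, the r=6.5 cylinder at (1.5, 16) partially overlaps it — only the 83.46 mm² overlap (of its 131.22 mm²) is removed, clipping the outline — boundary = 100.29 mm. Overall, the cross-section is a single solid region. Total boundary length (outer) = 100.29 mm.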